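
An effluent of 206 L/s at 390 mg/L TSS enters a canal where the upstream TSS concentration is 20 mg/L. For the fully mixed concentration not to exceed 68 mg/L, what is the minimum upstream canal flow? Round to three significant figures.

1380 L/s

Set C_mix = 68: (Q·20.00 + 206.0·390.0) / (Q + 206.0) = 68
→ Q = 206.0·(390.0 − 68)/(68 − 20.00) = 1382 L/s.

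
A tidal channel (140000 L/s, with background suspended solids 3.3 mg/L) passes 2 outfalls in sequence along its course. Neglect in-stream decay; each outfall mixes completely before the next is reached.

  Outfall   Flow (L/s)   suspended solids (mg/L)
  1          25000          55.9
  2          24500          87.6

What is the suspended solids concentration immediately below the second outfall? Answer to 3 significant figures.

21.1 mg/L

After outfall 1: Q = 140000 + 25000 = 165000 L/s; C = (140000·3.300 + 25000·55.90)/165000 = 11.27 mg/L.
After outfall 2: Q = 165000 + 24500 = 189500 L/s; C = (165000·11.27 + 24500·87.60)/189500 = 21.14 mg/L.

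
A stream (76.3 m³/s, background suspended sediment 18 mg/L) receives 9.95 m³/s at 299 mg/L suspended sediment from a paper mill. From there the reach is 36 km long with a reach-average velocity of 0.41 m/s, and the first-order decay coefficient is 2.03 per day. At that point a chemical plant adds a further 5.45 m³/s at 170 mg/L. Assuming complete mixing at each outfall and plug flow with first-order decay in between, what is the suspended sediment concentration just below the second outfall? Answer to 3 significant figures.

After mixing, C = (76.30·18.00 + 9.950·299.0) / 86.25 = 4348/86.25 = 50.42 mg/L; combined flow 86.25 m³/s.
Travel time t = 36·1000 / 0.41 = 87800 s = 24.39 h.
After decay, C = 50.42 × e^(−kt) = 50.42 × 0.1271 = 6.407 mg/L.
Second outfall: C = (86.25·6.407 + 5.450·170.0)/91.70 = 16.13 mg/L.

16.1 mg/L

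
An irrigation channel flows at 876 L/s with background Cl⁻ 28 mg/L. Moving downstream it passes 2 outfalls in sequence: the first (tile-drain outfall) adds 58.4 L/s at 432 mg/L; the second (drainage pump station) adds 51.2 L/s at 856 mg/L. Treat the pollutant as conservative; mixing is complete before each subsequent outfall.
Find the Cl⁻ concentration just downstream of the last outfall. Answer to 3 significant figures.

After outfall 1: Q = 876.0 + 58.40 = 934.4 L/s; C = (876.0·28.00 + 58.40·432.0)/934.4 = 53.25 mg/L.
After outfall 2: Q = 934.4 + 51.20 = 985.6 L/s; C = (934.4·53.25 + 51.20·856.0)/985.6 = 94.95 mg/L.

95.0 mg/L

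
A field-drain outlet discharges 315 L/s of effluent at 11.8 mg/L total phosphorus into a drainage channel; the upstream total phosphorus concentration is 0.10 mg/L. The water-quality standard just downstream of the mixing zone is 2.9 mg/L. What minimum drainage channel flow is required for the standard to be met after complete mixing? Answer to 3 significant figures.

Set C_mix = 2.9: (Q·0.1000 + 315.0·11.80) / (Q + 315.0) = 2.9
→ Q = 315.0·(11.80 − 2.9)/(2.9 − 0.1000) = 1001 L/s.

1000 L/s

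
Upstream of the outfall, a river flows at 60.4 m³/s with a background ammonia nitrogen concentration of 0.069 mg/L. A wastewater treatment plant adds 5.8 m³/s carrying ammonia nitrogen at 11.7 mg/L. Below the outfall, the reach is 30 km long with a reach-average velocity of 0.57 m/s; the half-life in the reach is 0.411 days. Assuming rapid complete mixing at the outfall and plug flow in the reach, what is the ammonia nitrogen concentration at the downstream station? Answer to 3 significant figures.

Flow-weighted average: C = (60.40·0.06900 + 5.800·11.70) / 66.20 = 72.03/66.20 = 1.088 mg/L.
Travel time t = 30·1000 / 0.57 = 52630 s = 14.62 h.
Half-life 0.411 d → k = ln 2 / 0.411 = 1.686 d⁻¹.
After decay, C = 1.088 × e^(−kt) = 1.088 × 0.3580 = 0.3895 mg/L.

0.389 mg/L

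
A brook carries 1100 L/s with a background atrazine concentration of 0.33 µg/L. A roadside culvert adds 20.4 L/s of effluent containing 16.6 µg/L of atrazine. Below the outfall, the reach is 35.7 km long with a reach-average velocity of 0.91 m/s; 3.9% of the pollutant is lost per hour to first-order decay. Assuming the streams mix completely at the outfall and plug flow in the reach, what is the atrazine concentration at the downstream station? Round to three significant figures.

0.406 µg/L

Flow-weighted average: C = (1100·0.3300 + 20.40·16.60) / 1120 = 701.6/1120 = 0.6262 µg/L.
Travel time t = 35.7·1000 / 0.91 = 39230 s = 10.90 h.
3.9%/h lost → k = −ln(1 − 0.039) = 0.03978 h⁻¹.
Applying C = C₀e^(−kt): 0.6262 × 0.6482 = 0.4059 µg/L.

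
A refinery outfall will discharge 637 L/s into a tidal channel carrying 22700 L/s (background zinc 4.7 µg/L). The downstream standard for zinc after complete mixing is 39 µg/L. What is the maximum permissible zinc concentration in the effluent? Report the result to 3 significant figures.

At the limit, (Qr·Cr + Qe·Cₑ)/(Qr + Qe) = 39:
Cₑ = (23340·39 − 22700·4.700) / 637.0 = 1261 µg/L.

1260 µg/L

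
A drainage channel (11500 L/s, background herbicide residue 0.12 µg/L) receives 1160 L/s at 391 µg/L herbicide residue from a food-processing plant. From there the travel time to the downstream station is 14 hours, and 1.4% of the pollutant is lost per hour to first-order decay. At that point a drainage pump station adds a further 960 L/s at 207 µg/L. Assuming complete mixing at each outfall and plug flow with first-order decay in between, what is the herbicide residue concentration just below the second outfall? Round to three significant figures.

42.0 µg/L

Flow-weighted average: C = (11500·0.1200 + 1160·391.0) / 12660 = 454900/12660 = 35.94 µg/L; combined flow 12660 L/s.
1.4%/h lost → k = −ln(1 − 0.014) = 0.01410 h⁻¹.
After decay, C = 35.94 × e^(−kt) = 35.94 × 0.8209 = 29.50 µg/L.
At the second outfall, C = (12660·29.50 + 960.0·207.0) / (12660 + 960.0) = 42.01 µg/L.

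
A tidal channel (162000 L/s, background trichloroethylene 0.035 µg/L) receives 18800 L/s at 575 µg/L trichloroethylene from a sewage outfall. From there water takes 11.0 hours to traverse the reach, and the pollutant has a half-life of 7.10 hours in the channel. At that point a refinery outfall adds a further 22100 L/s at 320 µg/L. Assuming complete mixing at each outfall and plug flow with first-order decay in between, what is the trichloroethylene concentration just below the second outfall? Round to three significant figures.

53.1 µg/L

After mixing, C = (162000·0.03500 + 18800·575.0) / 180800 = 10820000/180800 = 59.82 µg/L; combined flow 180800 L/s.
Half-life 7.10 h → k = ln 2 / 7.10 = 0.09763 h⁻¹ = 2.343 d⁻¹.
Applying C = C₀e^(−kt): 59.82 × 0.3417 = 20.44 µg/L.
Second outfall: C = (180800·20.44 + 22100·320.0)/202900 = 53.07 µg/L.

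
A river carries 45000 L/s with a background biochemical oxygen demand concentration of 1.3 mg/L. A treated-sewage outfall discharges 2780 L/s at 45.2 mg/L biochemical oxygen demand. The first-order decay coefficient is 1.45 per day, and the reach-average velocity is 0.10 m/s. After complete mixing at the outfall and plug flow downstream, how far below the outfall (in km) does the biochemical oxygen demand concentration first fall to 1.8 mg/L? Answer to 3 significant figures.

After mixing, C = (45000·1.300 + 2780·45.20) / 47780 = 184200/47780 = 3.854 mg/L.
Set 3.854·exp(−k·t) = 1.8 → t = ln(3.854/1.8)/k = 45370 s = 12.60 h.
Distance = v·t = 0.10·45370 = 4537 m = 4.537 km.

4.54 km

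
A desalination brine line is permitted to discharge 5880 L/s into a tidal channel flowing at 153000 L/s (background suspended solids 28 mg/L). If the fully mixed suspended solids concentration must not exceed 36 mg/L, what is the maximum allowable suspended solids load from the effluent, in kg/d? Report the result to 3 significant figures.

Mass balance at the limit: 153000·28.00 + 5880·Cₑ = 158900·36 → Cₑ = 244.2 mg/L.
5880 L/s = 5.880 m³/s. Load = 5.880 m³/s × 244.2 g/m³ × 86 400 s/d = 124000 kg/d.

124000 kg/d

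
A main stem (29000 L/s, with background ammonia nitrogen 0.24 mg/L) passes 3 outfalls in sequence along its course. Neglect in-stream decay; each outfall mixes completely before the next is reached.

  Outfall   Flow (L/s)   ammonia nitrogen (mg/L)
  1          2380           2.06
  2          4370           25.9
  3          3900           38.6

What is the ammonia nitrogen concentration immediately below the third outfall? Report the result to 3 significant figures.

Below outfall 1: Q → 31380 L/s, C = (29000·0.2400 + 2380·2.060)/31380 = 0.3780 mg/L.
Below outfall 2: Q → 35750 L/s, C = (31380·0.3780 + 4370·25.90)/35750 = 3.498 mg/L.
Below outfall 3: Q → 39650 L/s, C = (35750·3.498 + 3900·38.60)/39650 = 6.950 mg/L.

6.95 mg/L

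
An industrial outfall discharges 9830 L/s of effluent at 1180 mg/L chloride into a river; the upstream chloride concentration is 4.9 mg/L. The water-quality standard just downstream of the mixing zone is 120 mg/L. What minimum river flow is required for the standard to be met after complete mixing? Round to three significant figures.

90500 L/s

Set C_mix = 120: (Q·4.900 + 9830·1180) / (Q + 9830) = 120
→ Q = 9830·(1180 − 120)/(120 − 4.900) = 90530 L/s.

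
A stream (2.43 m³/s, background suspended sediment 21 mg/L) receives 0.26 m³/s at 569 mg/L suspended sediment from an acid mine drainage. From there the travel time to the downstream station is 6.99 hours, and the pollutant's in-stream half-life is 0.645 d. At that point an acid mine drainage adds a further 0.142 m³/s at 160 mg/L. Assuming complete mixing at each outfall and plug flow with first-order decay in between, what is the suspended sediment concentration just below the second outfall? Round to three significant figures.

59.4 mg/L

After mixing, C = (2.430·21.00 + 0.2600·569.0) / 2.690 = 199.0/2.690 = 73.97 mg/L; combined flow 2.690 m³/s.
Half-life 0.645 d → k = ln 2 / 0.645 = 1.075 d⁻¹.
Applying C = C₀e^(−kt): 73.97 × 0.7313 = 54.09 mg/L.
Second outfall: C = (2.690·54.09 + 0.1420·160.0)/2.832 = 59.40 mg/L.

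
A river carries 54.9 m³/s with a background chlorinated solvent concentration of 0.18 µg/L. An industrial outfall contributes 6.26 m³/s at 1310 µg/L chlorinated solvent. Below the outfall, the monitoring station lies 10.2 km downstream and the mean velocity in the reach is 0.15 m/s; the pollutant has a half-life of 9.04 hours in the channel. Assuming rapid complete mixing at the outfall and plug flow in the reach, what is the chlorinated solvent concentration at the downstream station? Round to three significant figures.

Mass balance: C = (54.90·0.1800 + 6.260·1310) / 61.16 = 8210/61.16 = 134.2 µg/L.
Travel time t = 10.2·1000 / 0.15 = 68000 s = 18.89 h.
Half-life 9.04 h → k = ln 2 / 9.04 = 0.07668 h⁻¹ = 1.840 d⁻¹.
After decay, C = 134.2 × e^(−kt) = 134.2 × 0.2350 = 31.54 µg/L.

31.5 µg/L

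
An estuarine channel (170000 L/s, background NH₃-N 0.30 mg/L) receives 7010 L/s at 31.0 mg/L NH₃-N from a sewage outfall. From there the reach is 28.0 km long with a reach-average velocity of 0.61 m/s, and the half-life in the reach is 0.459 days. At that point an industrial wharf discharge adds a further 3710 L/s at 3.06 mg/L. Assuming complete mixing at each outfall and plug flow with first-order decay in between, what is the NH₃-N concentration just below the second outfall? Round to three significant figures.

0.728 mg/L

Mass balance: C = (170000·0.3000 + 7010·31.00) / 177000 = 268300/177000 = 1.516 mg/L; combined flow 177000 L/s.
Travel time t = 28.0·1000 / 0.61 = 45900 s = 12.75 h.
Half-life 0.459 d → k = ln 2 / 0.459 = 1.510 d⁻¹.
Decay over the reach: 1.516·exp(−kt) = 1.516·0.4483 = 0.6795 mg/L.
Second outfall: C = (177000·0.6795 + 3710·3.060)/180700 = 0.7284 mg/L.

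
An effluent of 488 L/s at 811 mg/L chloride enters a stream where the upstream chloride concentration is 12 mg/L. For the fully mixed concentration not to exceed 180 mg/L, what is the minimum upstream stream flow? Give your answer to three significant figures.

Set C_mix = 180: (Q·12.00 + 488.0·811.0) / (Q + 488.0) = 180
→ Q = 488.0·(811.0 − 180)/(180 − 12.00) = 1833 L/s.

1830 L/s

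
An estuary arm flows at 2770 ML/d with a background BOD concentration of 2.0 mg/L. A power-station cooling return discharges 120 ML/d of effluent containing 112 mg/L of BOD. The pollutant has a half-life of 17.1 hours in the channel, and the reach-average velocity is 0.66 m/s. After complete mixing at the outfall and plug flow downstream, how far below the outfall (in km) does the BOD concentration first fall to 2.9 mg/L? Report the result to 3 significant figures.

47.9 km

Mixed concentration C = ΣQC/ΣQ = (2770·2.000 + 120.0·112.0) / 2890 = 18980/2890 = 6.567 mg/L.
Half-life 17.1 h → k = ln 2 / 17.1 = 0.04053 h⁻¹ = 0.9728 d⁻¹.
Set 6.567·exp(−k·t) = 2.9 → t = ln(6.567/2.9)/k = 72600 s = 20.17 h.
Distance = v·t = 0.66·72600 = 47910 m = 47.91 km.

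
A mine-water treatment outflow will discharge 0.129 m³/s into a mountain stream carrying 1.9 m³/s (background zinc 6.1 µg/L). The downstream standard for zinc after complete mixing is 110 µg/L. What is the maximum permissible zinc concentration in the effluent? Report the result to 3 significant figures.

At the limit, (Qr·Cr + Qe·Cₑ)/(Qr + Qe) = 110:
Cₑ = (2.029·110 − 1.900·6.100) / 0.1290 = 1640 µg/L.

1640 µg/L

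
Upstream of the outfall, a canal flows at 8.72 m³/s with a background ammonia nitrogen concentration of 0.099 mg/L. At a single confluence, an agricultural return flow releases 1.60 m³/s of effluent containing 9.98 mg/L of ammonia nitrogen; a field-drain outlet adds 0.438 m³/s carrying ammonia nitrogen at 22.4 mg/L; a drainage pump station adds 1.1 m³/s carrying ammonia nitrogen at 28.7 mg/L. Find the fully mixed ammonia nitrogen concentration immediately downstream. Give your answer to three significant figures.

4.91 mg/L

After mixing, C = (8.720·0.09900 + 1.600·9.980 + 0.4380·22.40 + 1.100·28.70) / 11.86 = 58.21/11.86 = 4.909 mg/L.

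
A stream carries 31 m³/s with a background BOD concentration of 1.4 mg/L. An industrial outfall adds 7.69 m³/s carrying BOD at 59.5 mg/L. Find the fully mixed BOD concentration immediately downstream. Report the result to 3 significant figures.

Mass balance: C = (31.00·1.400 + 7.690·59.50) / 38.69 = 501.0/38.69 = 12.95 mg/L.

12.9 mg/L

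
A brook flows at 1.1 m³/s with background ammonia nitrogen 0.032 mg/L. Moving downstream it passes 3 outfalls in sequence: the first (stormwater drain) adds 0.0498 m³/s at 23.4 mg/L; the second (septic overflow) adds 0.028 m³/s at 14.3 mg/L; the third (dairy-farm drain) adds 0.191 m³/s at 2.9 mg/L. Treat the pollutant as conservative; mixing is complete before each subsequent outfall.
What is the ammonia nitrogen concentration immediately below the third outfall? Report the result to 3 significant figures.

Below outfall 1: Q → 1.150 m³/s, C = (1.100·0.03200 + 0.04980·23.40)/1.150 = 1.044 mg/L.
Below outfall 2: Q → 1.178 m³/s, C = (1.150·1.044 + 0.02800·14.30)/1.178 = 1.359 mg/L.
Below outfall 3: Q → 1.369 m³/s, C = (1.178·1.359 + 0.1910·2.900)/1.369 = 1.574 mg/L.

1.57 mg/L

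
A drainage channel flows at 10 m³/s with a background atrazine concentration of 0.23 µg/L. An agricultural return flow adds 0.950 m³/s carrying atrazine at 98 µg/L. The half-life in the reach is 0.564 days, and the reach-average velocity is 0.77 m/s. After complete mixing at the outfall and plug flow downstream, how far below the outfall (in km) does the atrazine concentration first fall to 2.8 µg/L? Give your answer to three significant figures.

After mixing, C = (10.00·0.2300 + 0.9500·98.00) / 10.95 = 95.40/10.95 = 8.712 µg/L.
Half-life 0.564 d → k = ln 2 / 0.564 = 1.229 d⁻¹.
Set 8.712·exp(−k·t) = 2.8 → t = ln(8.712/2.8)/k = 79800 s = 22.17 h.
Distance = v·t = 0.77·79800 = 61450 m = 61.45 km.

61.4 km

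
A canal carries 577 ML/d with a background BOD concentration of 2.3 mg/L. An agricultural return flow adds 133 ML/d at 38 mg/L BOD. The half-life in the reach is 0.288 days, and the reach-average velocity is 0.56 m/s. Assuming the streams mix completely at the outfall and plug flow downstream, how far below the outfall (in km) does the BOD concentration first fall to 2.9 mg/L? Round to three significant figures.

22.7 km

After mixing, C = (577.0·2.300 + 133.0·38.00) / 710.0 = 6381/710.0 = 8.987 mg/L.
Half-life 0.288 d → k = ln 2 / 0.288 = 2.407 d⁻¹.
Set 8.987·exp(−k·t) = 2.9 → t = ln(8.987/2.9)/k = 40610 s = 11.28 h.
Distance = v·t = 0.56·40610 = 22740 m = 22.74 km.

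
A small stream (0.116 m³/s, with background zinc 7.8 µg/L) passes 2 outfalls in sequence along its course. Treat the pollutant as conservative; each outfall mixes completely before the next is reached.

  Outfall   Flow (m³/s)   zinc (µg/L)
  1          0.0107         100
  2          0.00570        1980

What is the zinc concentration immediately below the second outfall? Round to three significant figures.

After outfall 1: Q = 0.1160 + 0.01070 = 0.1267 m³/s; C = (0.1160·7.800 + 0.01070·100.0)/0.1267 = 15.59 µg/L.
After outfall 2: Q = 0.1267 + 0.005700 = 0.1324 m³/s; C = (0.1267·15.59 + 0.005700·1980)/0.1324 = 100.2 µg/L.

100 µg/L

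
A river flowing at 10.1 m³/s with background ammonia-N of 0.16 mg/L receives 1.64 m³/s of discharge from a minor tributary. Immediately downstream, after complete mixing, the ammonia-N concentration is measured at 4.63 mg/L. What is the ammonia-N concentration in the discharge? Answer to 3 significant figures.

Mass balance: 10.10·0.1600 + 1.640·Cₑ = 11.74·4.630
→ Cₑ = (11.74·4.630 − 10.10·0.1600) / 1.640 = 32.16 mg/L.

32.2 mg/L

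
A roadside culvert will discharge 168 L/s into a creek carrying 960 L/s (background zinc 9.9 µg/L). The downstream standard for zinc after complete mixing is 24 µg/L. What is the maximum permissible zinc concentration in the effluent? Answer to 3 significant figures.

At the limit, (Qr·Cr + Qe·Cₑ)/(Qr + Qe) = 24:
Cₑ = (1128·24 − 960.0·9.900) / 168.0 = 104.6 µg/L.

105 µg/L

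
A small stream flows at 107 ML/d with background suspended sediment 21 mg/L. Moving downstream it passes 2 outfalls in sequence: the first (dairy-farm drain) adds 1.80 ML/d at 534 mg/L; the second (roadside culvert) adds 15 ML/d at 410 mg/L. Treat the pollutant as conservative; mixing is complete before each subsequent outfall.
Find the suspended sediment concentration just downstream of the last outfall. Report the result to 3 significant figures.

Below outfall 1: Q → 108.8 ML/d, C = (107.0·21.00 + 1.800·534.0)/108.8 = 29.49 mg/L.
Below outfall 2: Q → 123.8 ML/d, C = (108.8·29.49 + 15.00·410.0)/123.8 = 75.59 mg/L.

75.6 mg/L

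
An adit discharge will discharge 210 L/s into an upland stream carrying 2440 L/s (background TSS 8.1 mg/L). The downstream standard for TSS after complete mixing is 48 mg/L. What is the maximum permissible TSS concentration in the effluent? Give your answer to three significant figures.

At the limit, (Qr·Cr + Qe·Cₑ)/(Qr + Qe) = 48:
Cₑ = (2650·48 − 2440·8.100) / 210.0 = 511.6 mg/L.

512 mg/L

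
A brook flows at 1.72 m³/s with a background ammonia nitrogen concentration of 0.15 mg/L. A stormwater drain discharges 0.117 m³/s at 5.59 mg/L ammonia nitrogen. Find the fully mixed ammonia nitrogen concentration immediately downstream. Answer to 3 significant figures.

0.496 mg/L

Mass balance: C = (1.720·0.1500 + 0.1170·5.590) / 1.837 = 0.9120/1.837 = 0.4965 mg/L.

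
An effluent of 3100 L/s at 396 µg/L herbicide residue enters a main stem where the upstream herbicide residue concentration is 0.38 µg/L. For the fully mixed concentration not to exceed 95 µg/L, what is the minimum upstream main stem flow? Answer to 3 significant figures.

Set C_mix = 95: (Q·0.3800 + 3100·396.0) / (Q + 3100) = 95
→ Q = 3100·(396.0 − 95)/(95 − 0.3800) = 9862 L/s.

9860 L/s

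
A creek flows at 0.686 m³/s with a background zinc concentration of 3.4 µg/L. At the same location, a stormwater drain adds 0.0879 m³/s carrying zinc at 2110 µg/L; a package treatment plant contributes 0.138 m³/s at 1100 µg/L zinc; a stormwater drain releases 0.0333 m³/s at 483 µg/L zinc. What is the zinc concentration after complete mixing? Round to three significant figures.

376 µg/L

Mass balance: C = (0.6860·3.400 + 0.08790·2110 + 0.1380·1100 + 0.03330·483.0) / 0.9452 = 355.7/0.9452 = 376.3 µg/L.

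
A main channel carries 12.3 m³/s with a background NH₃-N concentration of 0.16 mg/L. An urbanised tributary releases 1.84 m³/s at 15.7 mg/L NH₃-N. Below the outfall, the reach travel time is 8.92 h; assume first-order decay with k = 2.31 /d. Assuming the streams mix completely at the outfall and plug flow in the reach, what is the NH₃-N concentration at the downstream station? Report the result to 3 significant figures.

Conservation of mass: C = (12.30·0.1600 + 1.840·15.70) / 14.14 = 30.86/14.14 = 2.182 mg/L.
Applying C = C₀e^(−kt): 2.182 × 0.4238 = 0.9248 mg/L.

0.925 mg/L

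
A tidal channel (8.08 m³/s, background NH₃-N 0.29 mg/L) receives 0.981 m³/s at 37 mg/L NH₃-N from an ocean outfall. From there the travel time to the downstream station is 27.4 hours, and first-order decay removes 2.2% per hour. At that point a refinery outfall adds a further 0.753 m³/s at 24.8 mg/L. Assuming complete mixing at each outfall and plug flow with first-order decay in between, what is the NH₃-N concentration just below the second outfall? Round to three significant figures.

4.04 mg/L

Flow-weighted average: C = (8.080·0.2900 + 0.9810·37.00) / 9.061 = 38.64/9.061 = 4.264 mg/L; combined flow 9.061 m³/s.
2.2%/h lost → k = −ln(1 − 0.022) = 0.02225 h⁻¹.
After decay, C = 4.264 × e^(−kt) = 4.264 × 0.5436 = 2.318 mg/L.
At the second outfall, C = (9.061·2.318 + 0.7530·24.80) / (9.061 + 0.7530) = 4.043 mg/L.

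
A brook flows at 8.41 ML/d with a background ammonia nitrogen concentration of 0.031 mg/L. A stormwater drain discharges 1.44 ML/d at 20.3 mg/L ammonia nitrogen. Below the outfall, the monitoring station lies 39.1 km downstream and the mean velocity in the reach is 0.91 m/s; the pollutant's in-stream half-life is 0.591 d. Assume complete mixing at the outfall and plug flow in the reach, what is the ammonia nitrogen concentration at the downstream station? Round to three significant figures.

1.67 mg/L

After mixing, C = (8.410·0.03100 + 1.440·20.30) / 9.850 = 29.49/9.850 = 2.994 mg/L.
Travel time t = 39.1·1000 / 0.91 = 42970 s = 11.94 h.
Half-life 0.591 d → k = ln 2 / 0.591 = 1.173 d⁻¹.
First-order decay: C = 2.994·exp(−k·t) = 2.994·0.5581 = 1.671 mg/L.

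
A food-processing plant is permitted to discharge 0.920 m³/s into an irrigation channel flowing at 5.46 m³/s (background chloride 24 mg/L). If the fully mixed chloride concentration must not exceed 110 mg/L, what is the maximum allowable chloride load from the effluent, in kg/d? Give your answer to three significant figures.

49300 kg/d

Mass balance at the limit: 5.460·24.00 + 0.9200·Cₑ = 6.380·110 → Cₑ = 620.4 mg/L.
Load = 0.9200 m³/s × 620.4 g/m³ × 86 400 s/d = 49310 kg/d.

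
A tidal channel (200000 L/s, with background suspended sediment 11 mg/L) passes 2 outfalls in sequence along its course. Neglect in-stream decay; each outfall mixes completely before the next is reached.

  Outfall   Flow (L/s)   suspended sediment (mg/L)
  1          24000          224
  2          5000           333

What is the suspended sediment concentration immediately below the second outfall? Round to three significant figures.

After outfall 1: Q = 200000 + 24000 = 224000 L/s; C = (200000·11.00 + 24000·224.0)/224000 = 33.82 mg/L.
After outfall 2: Q = 224000 + 5000 = 229000 L/s; C = (224000·33.82 + 5000·333.0)/229000 = 40.35 mg/L.

40.4 mg/L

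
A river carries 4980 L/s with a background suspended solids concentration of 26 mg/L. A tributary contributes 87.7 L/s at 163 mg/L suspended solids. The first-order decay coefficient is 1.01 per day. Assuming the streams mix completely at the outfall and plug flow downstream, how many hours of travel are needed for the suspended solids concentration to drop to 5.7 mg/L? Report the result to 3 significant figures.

38.1 h

After mixing, C = (4980·26.00 + 87.70·163.0) / 5068 = 143800/5068 = 28.37 mg/L.
28.37·exp(−k·t) = 5.7 → t = ln(28.37/5.7)/k = 137300 s = 38.14 h.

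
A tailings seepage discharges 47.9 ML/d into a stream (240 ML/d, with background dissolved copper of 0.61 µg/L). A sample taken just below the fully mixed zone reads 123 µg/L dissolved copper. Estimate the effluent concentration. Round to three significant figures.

Mass balance: 240.0·0.6100 + 47.90·Cₑ = 287.9·123.0
→ Cₑ = (287.9·123.0 − 240.0·0.6100) / 47.90 = 736.2 µg/L.

736 µg/L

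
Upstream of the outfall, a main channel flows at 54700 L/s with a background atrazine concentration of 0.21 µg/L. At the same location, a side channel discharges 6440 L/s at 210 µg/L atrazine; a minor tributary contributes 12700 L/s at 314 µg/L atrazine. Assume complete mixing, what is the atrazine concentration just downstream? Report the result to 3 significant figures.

72.5 µg/L

Mass balance: C = (54700·0.2100 + 6440·210.0 + 12700·314.0) / 73840 = 5352000/73840 = 72.48 µg/L.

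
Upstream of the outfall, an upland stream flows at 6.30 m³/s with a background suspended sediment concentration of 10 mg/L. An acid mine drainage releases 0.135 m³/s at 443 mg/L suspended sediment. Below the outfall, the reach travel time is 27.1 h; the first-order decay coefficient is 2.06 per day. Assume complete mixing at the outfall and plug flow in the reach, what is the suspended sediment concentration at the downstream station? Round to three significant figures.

1.86 mg/L

Conservation of mass: C = (6.300·10.00 + 0.1350·443.0) / 6.435 = 122.8/6.435 = 19.08 mg/L.
First-order decay: C = 19.08·exp(−k·t) = 19.08·0.09768 = 1.864 mg/L.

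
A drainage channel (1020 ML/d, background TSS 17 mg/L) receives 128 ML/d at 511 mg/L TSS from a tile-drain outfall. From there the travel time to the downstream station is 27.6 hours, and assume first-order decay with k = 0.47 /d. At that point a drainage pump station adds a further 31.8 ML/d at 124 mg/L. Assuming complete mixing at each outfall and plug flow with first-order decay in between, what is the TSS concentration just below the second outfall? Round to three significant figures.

44.2 mg/L

Mixed concentration C = ΣQC/ΣQ = (1020·17.00 + 128.0·511.0) / 1148 = 82750/1148 = 72.08 mg/L; combined flow 1148 ML/d.
Applying C = C₀e^(−kt): 72.08 × 0.5825 = 41.98 mg/L.
At the second outfall, C = (1148·41.98 + 31.80·124.0) / (1148 + 31.80) = 44.19 mg/L.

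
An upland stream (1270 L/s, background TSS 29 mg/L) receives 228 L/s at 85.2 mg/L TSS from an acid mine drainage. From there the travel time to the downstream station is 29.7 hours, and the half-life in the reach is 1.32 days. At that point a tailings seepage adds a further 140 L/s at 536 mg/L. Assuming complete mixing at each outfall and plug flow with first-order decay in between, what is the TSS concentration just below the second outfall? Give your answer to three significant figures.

Flow-weighted average: C = (1270·29.00 + 228.0·85.20) / 1498 = 56260/1498 = 37.55 mg/L; combined flow 1498 L/s.
Half-life 1.32 d → k = ln 2 / 1.32 = 0.5251 d⁻¹.
Applying C = C₀e^(−kt): 37.55 × 0.5221 = 19.61 mg/L.
Second outfall: C = (1498·19.61 + 140.0·536.0)/1638 = 63.74 mg/L.

63.7 mg/L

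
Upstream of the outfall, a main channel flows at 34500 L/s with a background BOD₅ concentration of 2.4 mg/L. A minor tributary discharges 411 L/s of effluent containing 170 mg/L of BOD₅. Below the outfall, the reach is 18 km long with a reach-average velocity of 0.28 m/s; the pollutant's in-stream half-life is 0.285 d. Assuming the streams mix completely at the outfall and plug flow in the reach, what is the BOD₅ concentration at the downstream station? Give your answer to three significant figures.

Mass balance: C = (34500·2.400 + 411.0·170.0) / 34910 = 152700/34910 = 4.373 mg/L.
Travel time t = 18·1000 / 0.28 = 64290 s = 17.86 h.
Half-life 0.285 d → k = ln 2 / 0.285 = 2.432 d⁻¹.
Decay over the reach: 4.373·exp(−kt) = 4.373·0.1637 = 0.7160 mg/L.

0.716 mg/L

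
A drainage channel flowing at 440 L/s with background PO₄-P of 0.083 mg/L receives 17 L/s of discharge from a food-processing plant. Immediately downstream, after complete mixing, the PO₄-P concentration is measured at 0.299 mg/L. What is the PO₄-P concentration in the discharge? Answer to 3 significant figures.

Mass balance: 440.0·0.08300 + 17.00·Cₑ = 457.0·0.2990
→ Cₑ = (457.0·0.2990 − 440.0·0.08300) / 17.00 = 5.890 mg/L.

5.89 mg/L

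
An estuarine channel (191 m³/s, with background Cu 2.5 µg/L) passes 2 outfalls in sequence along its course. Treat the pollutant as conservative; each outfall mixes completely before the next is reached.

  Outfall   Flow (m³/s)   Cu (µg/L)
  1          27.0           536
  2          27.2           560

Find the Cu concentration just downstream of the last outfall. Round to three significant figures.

123 µg/L

Below outfall 1: Q → 218.0 m³/s, C = (191.0·2.500 + 27.00·536.0)/218.0 = 68.58 µg/L.
Below outfall 2: Q → 245.2 m³/s, C = (218.0·68.58 + 27.20·560.0)/245.2 = 123.1 µg/L.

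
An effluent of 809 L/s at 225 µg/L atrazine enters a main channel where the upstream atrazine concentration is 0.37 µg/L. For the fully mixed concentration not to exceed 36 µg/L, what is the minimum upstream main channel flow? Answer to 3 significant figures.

Set C_mix = 36: (Q·0.3700 + 809.0·225.0) / (Q + 809.0) = 36
→ Q = 809.0·(225.0 − 36)/(36 − 0.3700) = 4291 L/s.

4290 L/s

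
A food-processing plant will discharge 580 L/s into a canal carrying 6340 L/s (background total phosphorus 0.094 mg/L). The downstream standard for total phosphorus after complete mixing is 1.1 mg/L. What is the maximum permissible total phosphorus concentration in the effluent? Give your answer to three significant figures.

At the limit, (Qr·Cr + Qe·Cₑ)/(Qr + Qe) = 1.1:
Cₑ = (6920·1.1 − 6340·0.09400) / 580.0 = 12.10 mg/L.

12.1 mg/L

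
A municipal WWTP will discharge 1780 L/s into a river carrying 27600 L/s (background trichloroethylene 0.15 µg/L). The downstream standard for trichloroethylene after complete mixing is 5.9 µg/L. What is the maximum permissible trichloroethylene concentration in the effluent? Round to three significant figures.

At the limit, (Qr·Cr + Qe·Cₑ)/(Qr + Qe) = 5.9:
Cₑ = (29380·5.9 − 27600·0.1500) / 1780 = 95.06 µg/L.

95.1 µg/L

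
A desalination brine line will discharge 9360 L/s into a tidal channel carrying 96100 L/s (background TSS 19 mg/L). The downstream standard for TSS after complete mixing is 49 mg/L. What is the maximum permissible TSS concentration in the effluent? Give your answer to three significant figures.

357 mg/L

At the limit, (Qr·Cr + Qe·Cₑ)/(Qr + Qe) = 49:
Cₑ = (105500·49 − 96100·19.00) / 9360 = 357.0 mg/L.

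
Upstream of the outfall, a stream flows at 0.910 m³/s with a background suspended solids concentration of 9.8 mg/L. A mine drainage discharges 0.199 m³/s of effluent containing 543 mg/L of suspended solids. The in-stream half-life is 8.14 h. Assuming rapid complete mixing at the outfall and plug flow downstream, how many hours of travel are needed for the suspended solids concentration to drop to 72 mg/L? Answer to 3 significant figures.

Mass balance: C = (0.9100·9.800 + 0.1990·543.0) / 1.109 = 117.0/1.109 = 105.5 mg/L.
Half-life 8.14 h → k = ln 2 / 8.14 = 0.08515 h⁻¹ = 2.044 d⁻¹.
105.5·exp(−k·t) = 72 → t = ln(105.5/72)/k = 16140 s = 4.484 h.

4.48 h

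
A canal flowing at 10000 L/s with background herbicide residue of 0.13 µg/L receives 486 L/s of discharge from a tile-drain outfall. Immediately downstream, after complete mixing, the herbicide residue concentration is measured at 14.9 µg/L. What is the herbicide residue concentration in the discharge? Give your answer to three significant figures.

Mass balance: 10000·0.1300 + 486.0·Cₑ = 10490·14.90
→ Cₑ = (10490·14.90 − 10000·0.1300) / 486.0 = 318.8 µg/L.

319 µg/L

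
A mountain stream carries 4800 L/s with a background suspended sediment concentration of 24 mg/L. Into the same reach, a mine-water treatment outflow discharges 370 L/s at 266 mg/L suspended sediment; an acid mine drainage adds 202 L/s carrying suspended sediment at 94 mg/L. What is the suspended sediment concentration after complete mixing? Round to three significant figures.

43.3 mg/L

After mixing, C = (4800·24.00 + 370.0·266.0 + 202.0·94.00) / 5372 = 232600/5372 = 43.30 mg/L.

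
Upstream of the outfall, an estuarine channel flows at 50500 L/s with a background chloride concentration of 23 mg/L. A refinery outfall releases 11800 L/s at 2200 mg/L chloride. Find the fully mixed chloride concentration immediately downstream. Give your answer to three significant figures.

Flow-weighted average: C = (50500·23.00 + 11800·2200) / 62300 = 27120000/62300 = 435.3 mg/L.

435 mg/L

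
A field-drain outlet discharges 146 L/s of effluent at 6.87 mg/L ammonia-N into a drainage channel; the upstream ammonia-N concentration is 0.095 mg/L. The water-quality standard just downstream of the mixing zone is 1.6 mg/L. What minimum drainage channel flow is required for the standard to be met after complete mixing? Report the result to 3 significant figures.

Set C_mix = 1.6: (Q·0.09500 + 146.0·6.870) / (Q + 146.0) = 1.6
→ Q = 146.0·(6.870 − 1.6)/(1.6 − 0.09500) = 511.2 L/s.

511 L/s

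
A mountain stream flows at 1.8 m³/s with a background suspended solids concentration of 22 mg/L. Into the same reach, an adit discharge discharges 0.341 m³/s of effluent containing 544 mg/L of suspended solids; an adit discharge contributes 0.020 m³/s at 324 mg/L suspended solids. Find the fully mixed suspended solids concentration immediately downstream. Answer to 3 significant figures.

107 mg/L

After mixing, C = (1.800·22.00 + 0.3410·544.0 + 0.02000·324.0) / 2.161 = 231.6/2.161 = 107.2 mg/L.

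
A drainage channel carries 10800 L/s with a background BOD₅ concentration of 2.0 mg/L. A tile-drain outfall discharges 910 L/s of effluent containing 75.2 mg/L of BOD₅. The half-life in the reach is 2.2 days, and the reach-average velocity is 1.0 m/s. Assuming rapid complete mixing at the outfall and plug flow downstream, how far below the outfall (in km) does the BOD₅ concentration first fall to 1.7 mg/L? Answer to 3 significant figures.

Mass balance: C = (10800·2.000 + 910.0·75.20) / 11710 = 90030/11710 = 7.688 mg/L.
Half-life 2.2 d → k = ln 2 / 2.2 = 0.3151 d⁻¹.
Set 7.688·exp(−k·t) = 1.7 → t = ln(7.688/1.7)/k = 413800 s = 115.0 h.
Distance = v·t = 1.0·413800 = 413800 m = 413.8 km.

414 km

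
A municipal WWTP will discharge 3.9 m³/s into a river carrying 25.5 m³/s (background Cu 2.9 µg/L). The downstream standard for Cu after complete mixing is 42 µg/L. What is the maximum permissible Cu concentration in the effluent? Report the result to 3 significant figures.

298 µg/L

At the limit, (Qr·Cr + Qe·Cₑ)/(Qr + Qe) = 42:
Cₑ = (29.40·42 − 25.50·2.900) / 3.900 = 297.7 µg/L.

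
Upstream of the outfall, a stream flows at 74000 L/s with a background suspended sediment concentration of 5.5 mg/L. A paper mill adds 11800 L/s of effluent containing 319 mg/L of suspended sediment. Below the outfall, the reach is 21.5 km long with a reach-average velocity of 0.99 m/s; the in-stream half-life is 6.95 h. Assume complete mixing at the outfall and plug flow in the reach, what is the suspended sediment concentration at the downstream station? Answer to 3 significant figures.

After mixing, C = (74000·5.500 + 11800·319.0) / 85800 = 4171000/85800 = 48.62 mg/L.
Travel time t = 21.5·1000 / 0.99 = 21720 s = 6.033 h.
Half-life 6.95 h → k = ln 2 / 6.95 = 0.09973 h⁻¹ = 2.394 d⁻¹.
After decay, C = 48.62 × e^(−kt) = 48.62 × 0.5479 = 26.64 mg/L.

26.6 mg/L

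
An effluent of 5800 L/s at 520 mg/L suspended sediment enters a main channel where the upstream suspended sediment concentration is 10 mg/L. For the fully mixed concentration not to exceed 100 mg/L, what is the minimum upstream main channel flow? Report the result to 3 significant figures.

27100 L/s

Set C_mix = 100: (Q·10.00 + 5800·520.0) / (Q + 5800) = 100
→ Q = 5800·(520.0 − 100)/(100 − 10.00) = 27070 L/s.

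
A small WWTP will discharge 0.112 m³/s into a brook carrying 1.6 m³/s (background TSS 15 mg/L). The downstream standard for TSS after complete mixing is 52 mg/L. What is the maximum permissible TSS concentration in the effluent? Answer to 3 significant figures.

At the limit, (Qr·Cr + Qe·Cₑ)/(Qr + Qe) = 52:
Cₑ = (1.712·52 − 1.600·15.00) / 0.1120 = 580.6 mg/L.

581 mg/L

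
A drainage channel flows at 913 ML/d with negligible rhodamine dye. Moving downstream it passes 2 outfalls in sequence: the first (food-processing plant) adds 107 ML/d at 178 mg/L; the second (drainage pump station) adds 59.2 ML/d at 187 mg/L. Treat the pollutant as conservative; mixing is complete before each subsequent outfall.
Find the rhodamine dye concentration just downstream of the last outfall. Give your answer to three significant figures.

27.9 mg/L

After outfall 1: Q = 913.0 + 107.0 = 1020 ML/d; C = (913.0·0 + 107.0·178.0)/1020 = 18.67 mg/L.
After outfall 2: Q = 1020 + 59.20 = 1079 ML/d; C = (1020·18.67 + 59.20·187.0)/1079 = 27.91 mg/L.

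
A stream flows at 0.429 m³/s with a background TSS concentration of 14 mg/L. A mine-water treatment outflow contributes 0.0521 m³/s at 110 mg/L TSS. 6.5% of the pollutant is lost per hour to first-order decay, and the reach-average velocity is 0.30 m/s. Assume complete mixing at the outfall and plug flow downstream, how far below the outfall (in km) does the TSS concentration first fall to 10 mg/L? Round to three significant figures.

14.3 km

Mass balance: C = (0.4290·14.00 + 0.05210·110.0) / 0.4811 = 11.74/0.4811 = 24.40 mg/L.
6.5%/h lost → k = −ln(1 − 0.065) = 0.06721 h⁻¹.
Set 24.40·exp(−k·t) = 10 → t = ln(24.40/10)/k = 47770 s = 13.27 h.
Distance = v·t = 0.30·47770 = 14330 m = 14.33 km.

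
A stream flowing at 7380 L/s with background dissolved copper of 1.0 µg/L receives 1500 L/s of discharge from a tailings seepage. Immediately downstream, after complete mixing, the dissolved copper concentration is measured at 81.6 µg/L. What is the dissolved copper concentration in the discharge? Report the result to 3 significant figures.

Mass balance: 7380·1.000 + 1500·Cₑ = 8880·81.60
→ Cₑ = (8880·81.60 − 7380·1.000) / 1500 = 478.2 µg/L.

478 µg/L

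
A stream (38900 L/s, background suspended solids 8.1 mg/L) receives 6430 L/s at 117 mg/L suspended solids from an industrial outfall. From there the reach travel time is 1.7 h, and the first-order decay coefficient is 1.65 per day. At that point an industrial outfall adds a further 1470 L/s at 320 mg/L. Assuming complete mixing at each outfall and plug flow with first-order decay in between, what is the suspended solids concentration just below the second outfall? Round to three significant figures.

30.3 mg/L

After mixing, C = (38900·8.100 + 6430·117.0) / 45330 = 1067000/45330 = 23.55 mg/L; combined flow 45330 L/s.
Applying C = C₀e^(−kt): 23.55 × 0.8897 = 20.95 mg/L.
At the second outfall, C = (45330·20.95 + 1470·320.0) / (45330 + 1470) = 30.34 mg/L.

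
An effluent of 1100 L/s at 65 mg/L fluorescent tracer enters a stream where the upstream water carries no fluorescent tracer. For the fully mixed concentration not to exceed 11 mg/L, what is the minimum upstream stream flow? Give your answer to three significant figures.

Set C_mix = 11: (Q·0 + 1100·65.00) / (Q + 1100) = 11
→ Q = 1100·(65.00 − 11)/(11 − 0) = 5400 L/s.

5400 L/s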